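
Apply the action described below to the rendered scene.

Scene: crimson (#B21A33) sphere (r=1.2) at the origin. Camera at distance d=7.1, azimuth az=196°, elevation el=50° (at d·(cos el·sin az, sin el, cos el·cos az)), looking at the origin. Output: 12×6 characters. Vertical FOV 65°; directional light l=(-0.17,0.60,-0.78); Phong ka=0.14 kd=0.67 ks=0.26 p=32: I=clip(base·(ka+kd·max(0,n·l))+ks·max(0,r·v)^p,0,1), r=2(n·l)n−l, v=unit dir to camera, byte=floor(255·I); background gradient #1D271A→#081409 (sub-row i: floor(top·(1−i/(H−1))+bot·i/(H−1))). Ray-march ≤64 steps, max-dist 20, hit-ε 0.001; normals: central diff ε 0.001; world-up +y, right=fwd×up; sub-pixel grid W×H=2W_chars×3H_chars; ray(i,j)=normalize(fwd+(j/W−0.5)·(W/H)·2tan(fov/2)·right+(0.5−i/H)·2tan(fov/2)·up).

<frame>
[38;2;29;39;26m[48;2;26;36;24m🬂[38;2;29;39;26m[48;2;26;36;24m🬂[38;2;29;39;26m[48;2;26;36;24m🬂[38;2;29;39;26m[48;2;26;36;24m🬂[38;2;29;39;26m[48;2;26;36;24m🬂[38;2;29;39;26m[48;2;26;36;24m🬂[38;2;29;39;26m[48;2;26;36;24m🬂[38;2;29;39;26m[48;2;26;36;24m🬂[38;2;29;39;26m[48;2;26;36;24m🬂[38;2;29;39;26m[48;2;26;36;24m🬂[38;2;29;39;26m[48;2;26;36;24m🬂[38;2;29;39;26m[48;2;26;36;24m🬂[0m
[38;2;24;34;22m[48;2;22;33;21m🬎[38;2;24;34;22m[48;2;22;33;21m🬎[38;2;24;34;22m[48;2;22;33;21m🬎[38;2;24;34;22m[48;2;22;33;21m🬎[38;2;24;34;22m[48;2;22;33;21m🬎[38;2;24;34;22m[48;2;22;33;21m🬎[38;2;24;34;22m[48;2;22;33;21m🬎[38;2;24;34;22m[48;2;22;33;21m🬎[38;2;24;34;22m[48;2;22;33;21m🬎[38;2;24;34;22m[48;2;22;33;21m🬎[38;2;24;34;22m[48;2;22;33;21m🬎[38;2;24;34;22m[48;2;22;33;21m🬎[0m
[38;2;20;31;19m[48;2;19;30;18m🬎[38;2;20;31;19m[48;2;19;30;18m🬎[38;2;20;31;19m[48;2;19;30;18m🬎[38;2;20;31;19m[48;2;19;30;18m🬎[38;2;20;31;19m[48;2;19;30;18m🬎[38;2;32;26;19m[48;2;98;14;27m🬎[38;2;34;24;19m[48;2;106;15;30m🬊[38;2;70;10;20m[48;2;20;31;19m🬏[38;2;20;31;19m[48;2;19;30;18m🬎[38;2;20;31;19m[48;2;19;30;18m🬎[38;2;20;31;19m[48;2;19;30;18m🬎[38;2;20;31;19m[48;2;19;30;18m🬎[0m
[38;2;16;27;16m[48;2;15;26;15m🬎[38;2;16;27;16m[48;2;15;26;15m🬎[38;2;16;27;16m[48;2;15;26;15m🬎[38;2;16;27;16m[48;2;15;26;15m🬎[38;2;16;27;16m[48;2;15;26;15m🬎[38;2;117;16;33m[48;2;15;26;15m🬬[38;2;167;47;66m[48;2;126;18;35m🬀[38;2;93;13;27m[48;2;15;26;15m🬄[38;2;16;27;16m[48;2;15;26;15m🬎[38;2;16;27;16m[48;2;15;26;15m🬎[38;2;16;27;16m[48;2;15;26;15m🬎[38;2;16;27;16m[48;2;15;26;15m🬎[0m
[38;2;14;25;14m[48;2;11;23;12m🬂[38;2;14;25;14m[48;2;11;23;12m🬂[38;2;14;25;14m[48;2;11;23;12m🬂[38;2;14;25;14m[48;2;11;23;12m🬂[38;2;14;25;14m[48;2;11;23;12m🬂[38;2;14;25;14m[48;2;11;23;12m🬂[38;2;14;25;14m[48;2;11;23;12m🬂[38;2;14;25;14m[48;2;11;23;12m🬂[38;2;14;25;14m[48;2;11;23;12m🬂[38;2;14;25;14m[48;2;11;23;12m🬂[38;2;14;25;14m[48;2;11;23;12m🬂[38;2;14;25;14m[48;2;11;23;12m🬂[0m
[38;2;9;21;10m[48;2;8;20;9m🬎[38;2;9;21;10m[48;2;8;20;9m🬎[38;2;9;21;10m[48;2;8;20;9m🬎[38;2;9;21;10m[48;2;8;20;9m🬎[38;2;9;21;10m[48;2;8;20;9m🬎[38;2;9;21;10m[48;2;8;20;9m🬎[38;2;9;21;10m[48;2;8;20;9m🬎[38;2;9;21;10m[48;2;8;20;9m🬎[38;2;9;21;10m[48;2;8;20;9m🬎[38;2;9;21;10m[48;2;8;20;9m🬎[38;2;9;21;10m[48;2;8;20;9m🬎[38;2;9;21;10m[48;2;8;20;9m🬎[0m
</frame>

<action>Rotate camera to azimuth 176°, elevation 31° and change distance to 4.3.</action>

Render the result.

<frame>
[38;2;29;39;26m[48;2;26;36;24m🬂[38;2;29;39;26m[48;2;26;36;24m🬂[38;2;29;39;26m[48;2;26;36;24m🬂[38;2;29;39;26m[48;2;26;36;24m🬂[38;2;29;39;26m[48;2;26;36;24m🬂[38;2;29;39;26m[48;2;26;36;24m🬂[38;2;29;39;26m[48;2;26;36;24m🬂[38;2;29;39;26m[48;2;26;36;24m🬂[38;2;29;39;26m[48;2;26;36;24m🬂[38;2;29;39;26m[48;2;26;36;24m🬂[38;2;29;39;26m[48;2;26;36;24m🬂[38;2;29;39;26m[48;2;26;36;24m🬂[0m
[38;2;24;34;22m[48;2;22;33;21m🬎[38;2;24;34;22m[48;2;22;33;21m🬎[38;2;24;34;22m[48;2;22;33;21m🬎[38;2;24;34;22m[48;2;22;33;21m🬎[38;2;24;34;22m[48;2;22;33;21m🬎[38;2;24;34;22m[48;2;22;33;21m🬎[38;2;92;13;26m[48;2;24;34;22m🬏[38;2;24;34;22m[48;2;22;33;21m🬎[38;2;24;34;22m[48;2;22;33;21m🬎[38;2;24;34;22m[48;2;22;33;21m🬎[38;2;24;34;22m[48;2;22;33;21m🬎[38;2;24;34;22m[48;2;22;33;21m🬎[0m
[38;2;20;31;19m[48;2;19;30;18m🬎[38;2;20;31;19m[48;2;19;30;18m🬎[38;2;20;31;19m[48;2;19;30;18m🬎[38;2;20;31;19m[48;2;19;30;18m🬎[38;2;20;31;19m[48;2;96;13;27m🬕[38;2;107;15;30m[48;2;125;17;35m🬄[38;2;130;18;37m[48;2;144;23;43m🬆[38;2;21;32;20m[48;2;131;18;37m🬁[38;2;20;31;19m[48;2;19;30;18m🬎[38;2;20;31;19m[48;2;19;30;18m🬎[38;2;20;31;19m[48;2;19;30;18m🬎[38;2;20;31;19m[48;2;19;30;18m🬎[0m
[38;2;16;27;16m[48;2;15;26;15m🬎[38;2;16;27;16m[48;2;15;26;15m🬎[38;2;16;27;16m[48;2;15;26;15m🬎[38;2;16;27;16m[48;2;15;26;15m🬎[38;2;92;12;26m[48;2;29;20;15m▐[38;2;127;18;36m[48;2;113;16;32m🬊[38;2;164;43;63m[48;2;131;18;37m🬂[38;2;134;19;38m[48;2;118;17;34m🬎[38;2;103;15;29m[48;2;15;26;15m🬀[38;2;16;27;16m[48;2;15;26;15m🬎[38;2;16;27;16m[48;2;15;26;15m🬎[38;2;16;27;16m[48;2;15;26;15m🬎[0m
[38;2;14;25;14m[48;2;11;23;12m🬂[38;2;14;25;14m[48;2;11;23;12m🬂[38;2;14;25;14m[48;2;11;23;12m🬂[38;2;14;25;14m[48;2;11;23;12m🬂[38;2;14;25;14m[48;2;11;23;12m🬂[38;2;91;12;25m[48;2;11;23;12m🬂[38;2;95;13;27m[48;2;11;23;12m🬆[38;2;104;15;29m[48;2;12;23;12m🬀[38;2;14;25;14m[48;2;11;23;12m🬂[38;2;14;25;14m[48;2;11;23;12m🬂[38;2;14;25;14m[48;2;11;23;12m🬂[38;2;14;25;14m[48;2;11;23;12m🬂[0m
[38;2;9;21;10m[48;2;8;20;9m🬎[38;2;9;21;10m[48;2;8;20;9m🬎[38;2;9;21;10m[48;2;8;20;9m🬎[38;2;9;21;10m[48;2;8;20;9m🬎[38;2;9;21;10m[48;2;8;20;9m🬎[38;2;9;21;10m[48;2;8;20;9m🬎[38;2;9;21;10m[48;2;8;20;9m🬎[38;2;9;21;10m[48;2;8;20;9m🬎[38;2;9;21;10m[48;2;8;20;9m🬎[38;2;9;21;10m[48;2;8;20;9m🬎[38;2;9;21;10m[48;2;8;20;9m🬎[38;2;9;21;10m[48;2;8;20;9m🬎[0m
</frame>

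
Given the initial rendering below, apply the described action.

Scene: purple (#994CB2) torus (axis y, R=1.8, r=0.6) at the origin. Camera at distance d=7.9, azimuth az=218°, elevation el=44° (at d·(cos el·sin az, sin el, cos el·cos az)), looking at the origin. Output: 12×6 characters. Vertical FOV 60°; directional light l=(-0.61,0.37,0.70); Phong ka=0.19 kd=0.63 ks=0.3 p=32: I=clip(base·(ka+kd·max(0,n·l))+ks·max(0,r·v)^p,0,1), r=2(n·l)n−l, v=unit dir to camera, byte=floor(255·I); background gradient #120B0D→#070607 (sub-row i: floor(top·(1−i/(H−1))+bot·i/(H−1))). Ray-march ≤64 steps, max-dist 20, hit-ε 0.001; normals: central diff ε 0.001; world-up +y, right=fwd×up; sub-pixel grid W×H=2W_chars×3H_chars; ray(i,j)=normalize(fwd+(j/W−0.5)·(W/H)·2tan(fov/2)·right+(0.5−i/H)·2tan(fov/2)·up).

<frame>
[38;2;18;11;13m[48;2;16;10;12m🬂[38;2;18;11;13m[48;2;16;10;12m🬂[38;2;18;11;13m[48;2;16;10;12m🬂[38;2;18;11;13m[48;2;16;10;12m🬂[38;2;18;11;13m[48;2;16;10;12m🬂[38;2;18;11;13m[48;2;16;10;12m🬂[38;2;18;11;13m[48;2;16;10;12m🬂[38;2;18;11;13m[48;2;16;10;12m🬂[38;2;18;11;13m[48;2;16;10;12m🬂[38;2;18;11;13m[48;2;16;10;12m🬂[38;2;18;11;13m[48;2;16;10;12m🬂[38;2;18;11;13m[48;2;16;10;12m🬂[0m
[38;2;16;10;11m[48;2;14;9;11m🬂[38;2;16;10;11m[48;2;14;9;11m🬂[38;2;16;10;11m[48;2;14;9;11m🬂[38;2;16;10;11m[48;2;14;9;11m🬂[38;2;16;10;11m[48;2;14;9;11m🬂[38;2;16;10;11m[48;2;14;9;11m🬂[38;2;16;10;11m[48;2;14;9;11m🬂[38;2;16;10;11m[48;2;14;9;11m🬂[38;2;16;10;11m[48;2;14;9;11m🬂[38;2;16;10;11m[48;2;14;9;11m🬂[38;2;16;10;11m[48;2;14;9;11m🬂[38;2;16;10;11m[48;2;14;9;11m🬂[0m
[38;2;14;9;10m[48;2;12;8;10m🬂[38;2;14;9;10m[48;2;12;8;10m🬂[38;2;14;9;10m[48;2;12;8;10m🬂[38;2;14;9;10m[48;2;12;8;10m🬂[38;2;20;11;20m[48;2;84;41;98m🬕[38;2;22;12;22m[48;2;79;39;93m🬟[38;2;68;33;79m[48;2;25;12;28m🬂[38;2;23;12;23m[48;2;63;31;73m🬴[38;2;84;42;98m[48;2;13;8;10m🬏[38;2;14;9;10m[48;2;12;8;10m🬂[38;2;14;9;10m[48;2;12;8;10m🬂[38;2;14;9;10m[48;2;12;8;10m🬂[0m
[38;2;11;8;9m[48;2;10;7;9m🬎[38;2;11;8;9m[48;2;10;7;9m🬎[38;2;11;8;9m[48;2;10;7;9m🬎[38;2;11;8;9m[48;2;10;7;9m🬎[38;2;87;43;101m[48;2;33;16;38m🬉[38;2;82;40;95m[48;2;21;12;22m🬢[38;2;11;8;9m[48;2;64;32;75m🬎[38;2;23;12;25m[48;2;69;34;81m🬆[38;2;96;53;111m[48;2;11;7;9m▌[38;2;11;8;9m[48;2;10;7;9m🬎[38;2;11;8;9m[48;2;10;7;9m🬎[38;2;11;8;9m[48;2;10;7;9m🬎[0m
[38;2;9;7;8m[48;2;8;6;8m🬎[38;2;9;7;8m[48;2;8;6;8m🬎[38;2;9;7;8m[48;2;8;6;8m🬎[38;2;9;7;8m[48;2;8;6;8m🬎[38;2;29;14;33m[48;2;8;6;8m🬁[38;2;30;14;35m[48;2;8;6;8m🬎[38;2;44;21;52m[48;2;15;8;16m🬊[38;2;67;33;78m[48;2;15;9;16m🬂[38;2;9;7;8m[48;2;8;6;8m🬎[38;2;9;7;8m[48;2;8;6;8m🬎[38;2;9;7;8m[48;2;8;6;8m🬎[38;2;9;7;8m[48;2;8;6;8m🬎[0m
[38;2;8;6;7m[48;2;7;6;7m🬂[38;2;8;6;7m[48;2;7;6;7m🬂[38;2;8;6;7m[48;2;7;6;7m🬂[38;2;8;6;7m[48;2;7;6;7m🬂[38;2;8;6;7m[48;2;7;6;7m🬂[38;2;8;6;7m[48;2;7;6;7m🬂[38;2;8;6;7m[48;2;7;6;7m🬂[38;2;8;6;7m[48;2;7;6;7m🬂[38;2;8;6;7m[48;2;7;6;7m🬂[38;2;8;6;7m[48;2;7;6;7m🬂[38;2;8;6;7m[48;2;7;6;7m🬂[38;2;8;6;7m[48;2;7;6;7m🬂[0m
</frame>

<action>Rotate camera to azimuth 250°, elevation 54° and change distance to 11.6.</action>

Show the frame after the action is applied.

<frame>
[38;2;18;11;13m[48;2;16;10;12m🬂[38;2;18;11;13m[48;2;16;10;12m🬂[38;2;18;11;13m[48;2;16;10;12m🬂[38;2;18;11;13m[48;2;16;10;12m🬂[38;2;18;11;13m[48;2;16;10;12m🬂[38;2;18;11;13m[48;2;16;10;12m🬂[38;2;18;11;13m[48;2;16;10;12m🬂[38;2;18;11;13m[48;2;16;10;12m🬂[38;2;18;11;13m[48;2;16;10;12m🬂[38;2;18;11;13m[48;2;16;10;12m🬂[38;2;18;11;13m[48;2;16;10;12m🬂[38;2;18;11;13m[48;2;16;10;12m🬂[0m
[38;2;16;10;11m[48;2;14;9;11m🬂[38;2;16;10;11m[48;2;14;9;11m🬂[38;2;16;10;11m[48;2;14;9;11m🬂[38;2;16;10;11m[48;2;14;9;11m🬂[38;2;16;10;11m[48;2;14;9;11m🬂[38;2;16;10;11m[48;2;14;9;11m🬂[38;2;16;10;11m[48;2;14;9;11m🬂[38;2;16;10;11m[48;2;14;9;11m🬂[38;2;16;10;11m[48;2;14;9;11m🬂[38;2;16;10;11m[48;2;14;9;11m🬂[38;2;16;10;11m[48;2;14;9;11m🬂[38;2;16;10;11m[48;2;14;9;11m🬂[0m
[38;2;14;9;10m[48;2;12;8;10m🬂[38;2;14;9;10m[48;2;12;8;10m🬂[38;2;14;9;10m[48;2;12;8;10m🬂[38;2;14;9;10m[48;2;12;8;10m🬂[38;2;14;9;10m[48;2;12;8;10m🬂[38;2;13;8;10m[48;2;95;47;111m🬆[38;2;68;33;79m[48;2;17;10;15m🬋[38;2;33;16;39m[48;2;13;8;10m🬏[38;2;14;9;10m[48;2;12;8;10m🬂[38;2;14;9;10m[48;2;12;8;10m🬂[38;2;14;9;10m[48;2;12;8;10m🬂[38;2;14;9;10m[48;2;12;8;10m🬂[0m
[38;2;11;8;9m[48;2;10;7;9m🬎[38;2;11;8;9m[48;2;10;7;9m🬎[38;2;11;8;9m[48;2;10;7;9m🬎[38;2;11;8;9m[48;2;10;7;9m🬎[38;2;29;14;33m[48;2;10;7;9m🬉[38;2;74;37;87m[48;2;18;10;18m🬣[38;2;11;8;9m[48;2;79;39;92m🬎[38;2;104;52;120m[48;2;19;10;21m🬜[38;2;11;8;9m[48;2;10;7;9m🬎[38;2;11;8;9m[48;2;10;7;9m🬎[38;2;11;8;9m[48;2;10;7;9m🬎[38;2;11;8;9m[48;2;10;7;9m🬎[0m
[38;2;9;7;8m[48;2;8;6;8m🬎[38;2;9;7;8m[48;2;8;6;8m🬎[38;2;9;7;8m[48;2;8;6;8m🬎[38;2;9;7;8m[48;2;8;6;8m🬎[38;2;9;7;8m[48;2;8;6;8m🬎[38;2;9;7;8m[48;2;8;6;8m🬎[38;2;58;28;67m[48;2;8;6;8m🬀[38;2;9;7;8m[48;2;8;6;8m🬎[38;2;9;7;8m[48;2;8;6;8m🬎[38;2;9;7;8m[48;2;8;6;8m🬎[38;2;9;7;8m[48;2;8;6;8m🬎[38;2;9;7;8m[48;2;8;6;8m🬎[0m
[38;2;8;6;7m[48;2;7;6;7m🬂[38;2;8;6;7m[48;2;7;6;7m🬂[38;2;8;6;7m[48;2;7;6;7m🬂[38;2;8;6;7m[48;2;7;6;7m🬂[38;2;8;6;7m[48;2;7;6;7m🬂[38;2;8;6;7m[48;2;7;6;7m🬂[38;2;8;6;7m[48;2;7;6;7m🬂[38;2;8;6;7m[48;2;7;6;7m🬂[38;2;8;6;7m[48;2;7;6;7m🬂[38;2;8;6;7m[48;2;7;6;7m🬂[38;2;8;6;7m[48;2;7;6;7m🬂[38;2;8;6;7m[48;2;7;6;7m🬂[0m
</frame>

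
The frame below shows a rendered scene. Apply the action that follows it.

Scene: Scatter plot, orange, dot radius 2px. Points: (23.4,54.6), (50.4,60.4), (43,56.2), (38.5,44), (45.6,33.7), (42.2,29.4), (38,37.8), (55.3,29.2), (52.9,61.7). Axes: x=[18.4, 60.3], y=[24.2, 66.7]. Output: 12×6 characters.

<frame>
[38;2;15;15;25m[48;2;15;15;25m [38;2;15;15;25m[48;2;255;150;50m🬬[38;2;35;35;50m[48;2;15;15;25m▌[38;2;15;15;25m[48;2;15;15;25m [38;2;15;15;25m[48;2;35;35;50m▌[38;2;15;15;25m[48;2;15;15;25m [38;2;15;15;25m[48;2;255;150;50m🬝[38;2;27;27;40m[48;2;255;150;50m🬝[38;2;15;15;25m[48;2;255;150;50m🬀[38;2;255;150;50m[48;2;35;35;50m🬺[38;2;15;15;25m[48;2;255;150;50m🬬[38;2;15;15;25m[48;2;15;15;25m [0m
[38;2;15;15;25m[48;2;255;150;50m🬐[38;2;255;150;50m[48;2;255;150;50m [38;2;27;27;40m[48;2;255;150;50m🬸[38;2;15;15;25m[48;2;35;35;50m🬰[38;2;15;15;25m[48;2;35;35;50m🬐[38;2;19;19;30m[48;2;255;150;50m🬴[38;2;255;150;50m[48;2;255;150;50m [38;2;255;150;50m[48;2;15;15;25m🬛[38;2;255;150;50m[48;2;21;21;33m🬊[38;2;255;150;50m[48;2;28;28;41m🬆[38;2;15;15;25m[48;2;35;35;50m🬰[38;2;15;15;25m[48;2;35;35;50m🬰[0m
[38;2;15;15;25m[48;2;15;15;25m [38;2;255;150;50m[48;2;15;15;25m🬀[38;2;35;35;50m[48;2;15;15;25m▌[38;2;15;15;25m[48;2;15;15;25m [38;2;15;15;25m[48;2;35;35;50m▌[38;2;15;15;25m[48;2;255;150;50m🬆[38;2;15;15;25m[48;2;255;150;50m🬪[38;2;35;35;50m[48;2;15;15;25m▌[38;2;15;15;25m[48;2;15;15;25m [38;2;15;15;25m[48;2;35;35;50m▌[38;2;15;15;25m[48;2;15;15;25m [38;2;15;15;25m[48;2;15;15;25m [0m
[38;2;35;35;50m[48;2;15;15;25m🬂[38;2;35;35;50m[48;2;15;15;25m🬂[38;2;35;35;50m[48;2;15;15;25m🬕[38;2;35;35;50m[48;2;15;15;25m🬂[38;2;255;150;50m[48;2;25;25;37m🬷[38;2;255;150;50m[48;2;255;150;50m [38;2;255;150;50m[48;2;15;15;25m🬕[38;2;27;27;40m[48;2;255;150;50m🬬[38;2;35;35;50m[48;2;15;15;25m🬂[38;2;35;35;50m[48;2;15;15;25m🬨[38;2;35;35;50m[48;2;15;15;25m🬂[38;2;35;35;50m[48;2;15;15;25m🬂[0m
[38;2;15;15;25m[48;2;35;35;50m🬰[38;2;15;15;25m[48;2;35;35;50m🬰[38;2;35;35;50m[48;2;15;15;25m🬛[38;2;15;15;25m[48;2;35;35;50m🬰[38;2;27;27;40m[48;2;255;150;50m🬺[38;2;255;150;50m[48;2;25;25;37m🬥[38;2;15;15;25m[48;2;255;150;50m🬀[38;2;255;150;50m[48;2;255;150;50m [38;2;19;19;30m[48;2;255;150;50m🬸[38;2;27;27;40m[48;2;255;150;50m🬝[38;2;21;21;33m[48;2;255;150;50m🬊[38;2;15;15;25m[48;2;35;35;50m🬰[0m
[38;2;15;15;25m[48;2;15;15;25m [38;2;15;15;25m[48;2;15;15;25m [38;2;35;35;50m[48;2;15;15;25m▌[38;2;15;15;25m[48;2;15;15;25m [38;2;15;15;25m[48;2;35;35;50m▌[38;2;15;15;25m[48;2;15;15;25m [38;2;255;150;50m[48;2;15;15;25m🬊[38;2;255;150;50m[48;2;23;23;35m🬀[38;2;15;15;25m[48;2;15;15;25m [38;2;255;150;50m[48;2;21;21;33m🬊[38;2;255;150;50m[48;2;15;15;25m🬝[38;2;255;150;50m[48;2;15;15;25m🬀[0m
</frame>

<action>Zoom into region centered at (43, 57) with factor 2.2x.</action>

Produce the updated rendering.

<frame>
[38;2;15;15;25m[48;2;15;15;25m [38;2;15;15;25m[48;2;15;15;25m [38;2;35;35;50m[48;2;15;15;25m▌[38;2;15;15;25m[48;2;15;15;25m [38;2;15;15;25m[48;2;35;35;50m▌[38;2;15;15;25m[48;2;15;15;25m [38;2;15;15;25m[48;2;15;15;25m [38;2;35;35;50m[48;2;15;15;25m▌[38;2;15;15;25m[48;2;15;15;25m [38;2;15;15;25m[48;2;35;35;50m▌[38;2;15;15;25m[48;2;15;15;25m [38;2;15;15;25m[48;2;255;150;50m🬝[0m
[38;2;15;15;25m[48;2;35;35;50m🬰[38;2;15;15;25m[48;2;35;35;50m🬰[38;2;35;35;50m[48;2;15;15;25m🬛[38;2;15;15;25m[48;2;35;35;50m🬰[38;2;15;15;25m[48;2;35;35;50m🬐[38;2;15;15;25m[48;2;35;35;50m🬰[38;2;15;15;25m[48;2;35;35;50m🬰[38;2;35;35;50m[48;2;15;15;25m🬛[38;2;15;15;25m[48;2;35;35;50m🬰[38;2;28;28;41m[48;2;255;150;50m🬆[38;2;255;150;50m[48;2;15;15;25m🬺[38;2;255;150;50m[48;2;255;150;50m [0m
[38;2;15;15;25m[48;2;15;15;25m [38;2;15;15;25m[48;2;15;15;25m [38;2;35;35;50m[48;2;15;15;25m▌[38;2;15;15;25m[48;2;15;15;25m [38;2;15;15;25m[48;2;35;35;50m▌[38;2;15;15;25m[48;2;255;150;50m🬆[38;2;15;15;25m[48;2;255;150;50m🬬[38;2;35;35;50m[48;2;15;15;25m▌[38;2;15;15;25m[48;2;15;15;25m [38;2;23;23;35m[48;2;255;150;50m🬺[38;2;255;150;50m[48;2;15;15;25m🬆[38;2;15;15;25m[48;2;255;150;50m🬺[0m
[38;2;35;35;50m[48;2;15;15;25m🬂[38;2;35;35;50m[48;2;15;15;25m🬂[38;2;35;35;50m[48;2;15;15;25m🬕[38;2;35;35;50m[48;2;15;15;25m🬂[38;2;255;150;50m[48;2;27;27;40m🬁[38;2;255;150;50m[48;2;15;15;25m🬬[38;2;255;150;50m[48;2;15;15;25m🬆[38;2;35;35;50m[48;2;15;15;25m🬕[38;2;35;35;50m[48;2;15;15;25m🬂[38;2;35;35;50m[48;2;15;15;25m🬨[38;2;35;35;50m[48;2;15;15;25m🬂[38;2;35;35;50m[48;2;15;15;25m🬂[0m
[38;2;15;15;25m[48;2;35;35;50m🬰[38;2;15;15;25m[48;2;35;35;50m🬰[38;2;35;35;50m[48;2;15;15;25m🬛[38;2;15;15;25m[48;2;35;35;50m🬰[38;2;15;15;25m[48;2;35;35;50m🬐[38;2;15;15;25m[48;2;35;35;50m🬰[38;2;15;15;25m[48;2;35;35;50m🬰[38;2;35;35;50m[48;2;15;15;25m🬛[38;2;15;15;25m[48;2;35;35;50m🬰[38;2;15;15;25m[48;2;35;35;50m🬐[38;2;15;15;25m[48;2;35;35;50m🬰[38;2;15;15;25m[48;2;35;35;50m🬰[0m
[38;2;15;15;25m[48;2;15;15;25m [38;2;15;15;25m[48;2;15;15;25m [38;2;35;35;50m[48;2;15;15;25m▌[38;2;15;15;25m[48;2;15;15;25m [38;2;15;15;25m[48;2;35;35;50m▌[38;2;15;15;25m[48;2;15;15;25m [38;2;15;15;25m[48;2;15;15;25m [38;2;35;35;50m[48;2;15;15;25m▌[38;2;15;15;25m[48;2;15;15;25m [38;2;15;15;25m[48;2;35;35;50m▌[38;2;15;15;25m[48;2;15;15;25m [38;2;15;15;25m[48;2;15;15;25m [0m
</frame>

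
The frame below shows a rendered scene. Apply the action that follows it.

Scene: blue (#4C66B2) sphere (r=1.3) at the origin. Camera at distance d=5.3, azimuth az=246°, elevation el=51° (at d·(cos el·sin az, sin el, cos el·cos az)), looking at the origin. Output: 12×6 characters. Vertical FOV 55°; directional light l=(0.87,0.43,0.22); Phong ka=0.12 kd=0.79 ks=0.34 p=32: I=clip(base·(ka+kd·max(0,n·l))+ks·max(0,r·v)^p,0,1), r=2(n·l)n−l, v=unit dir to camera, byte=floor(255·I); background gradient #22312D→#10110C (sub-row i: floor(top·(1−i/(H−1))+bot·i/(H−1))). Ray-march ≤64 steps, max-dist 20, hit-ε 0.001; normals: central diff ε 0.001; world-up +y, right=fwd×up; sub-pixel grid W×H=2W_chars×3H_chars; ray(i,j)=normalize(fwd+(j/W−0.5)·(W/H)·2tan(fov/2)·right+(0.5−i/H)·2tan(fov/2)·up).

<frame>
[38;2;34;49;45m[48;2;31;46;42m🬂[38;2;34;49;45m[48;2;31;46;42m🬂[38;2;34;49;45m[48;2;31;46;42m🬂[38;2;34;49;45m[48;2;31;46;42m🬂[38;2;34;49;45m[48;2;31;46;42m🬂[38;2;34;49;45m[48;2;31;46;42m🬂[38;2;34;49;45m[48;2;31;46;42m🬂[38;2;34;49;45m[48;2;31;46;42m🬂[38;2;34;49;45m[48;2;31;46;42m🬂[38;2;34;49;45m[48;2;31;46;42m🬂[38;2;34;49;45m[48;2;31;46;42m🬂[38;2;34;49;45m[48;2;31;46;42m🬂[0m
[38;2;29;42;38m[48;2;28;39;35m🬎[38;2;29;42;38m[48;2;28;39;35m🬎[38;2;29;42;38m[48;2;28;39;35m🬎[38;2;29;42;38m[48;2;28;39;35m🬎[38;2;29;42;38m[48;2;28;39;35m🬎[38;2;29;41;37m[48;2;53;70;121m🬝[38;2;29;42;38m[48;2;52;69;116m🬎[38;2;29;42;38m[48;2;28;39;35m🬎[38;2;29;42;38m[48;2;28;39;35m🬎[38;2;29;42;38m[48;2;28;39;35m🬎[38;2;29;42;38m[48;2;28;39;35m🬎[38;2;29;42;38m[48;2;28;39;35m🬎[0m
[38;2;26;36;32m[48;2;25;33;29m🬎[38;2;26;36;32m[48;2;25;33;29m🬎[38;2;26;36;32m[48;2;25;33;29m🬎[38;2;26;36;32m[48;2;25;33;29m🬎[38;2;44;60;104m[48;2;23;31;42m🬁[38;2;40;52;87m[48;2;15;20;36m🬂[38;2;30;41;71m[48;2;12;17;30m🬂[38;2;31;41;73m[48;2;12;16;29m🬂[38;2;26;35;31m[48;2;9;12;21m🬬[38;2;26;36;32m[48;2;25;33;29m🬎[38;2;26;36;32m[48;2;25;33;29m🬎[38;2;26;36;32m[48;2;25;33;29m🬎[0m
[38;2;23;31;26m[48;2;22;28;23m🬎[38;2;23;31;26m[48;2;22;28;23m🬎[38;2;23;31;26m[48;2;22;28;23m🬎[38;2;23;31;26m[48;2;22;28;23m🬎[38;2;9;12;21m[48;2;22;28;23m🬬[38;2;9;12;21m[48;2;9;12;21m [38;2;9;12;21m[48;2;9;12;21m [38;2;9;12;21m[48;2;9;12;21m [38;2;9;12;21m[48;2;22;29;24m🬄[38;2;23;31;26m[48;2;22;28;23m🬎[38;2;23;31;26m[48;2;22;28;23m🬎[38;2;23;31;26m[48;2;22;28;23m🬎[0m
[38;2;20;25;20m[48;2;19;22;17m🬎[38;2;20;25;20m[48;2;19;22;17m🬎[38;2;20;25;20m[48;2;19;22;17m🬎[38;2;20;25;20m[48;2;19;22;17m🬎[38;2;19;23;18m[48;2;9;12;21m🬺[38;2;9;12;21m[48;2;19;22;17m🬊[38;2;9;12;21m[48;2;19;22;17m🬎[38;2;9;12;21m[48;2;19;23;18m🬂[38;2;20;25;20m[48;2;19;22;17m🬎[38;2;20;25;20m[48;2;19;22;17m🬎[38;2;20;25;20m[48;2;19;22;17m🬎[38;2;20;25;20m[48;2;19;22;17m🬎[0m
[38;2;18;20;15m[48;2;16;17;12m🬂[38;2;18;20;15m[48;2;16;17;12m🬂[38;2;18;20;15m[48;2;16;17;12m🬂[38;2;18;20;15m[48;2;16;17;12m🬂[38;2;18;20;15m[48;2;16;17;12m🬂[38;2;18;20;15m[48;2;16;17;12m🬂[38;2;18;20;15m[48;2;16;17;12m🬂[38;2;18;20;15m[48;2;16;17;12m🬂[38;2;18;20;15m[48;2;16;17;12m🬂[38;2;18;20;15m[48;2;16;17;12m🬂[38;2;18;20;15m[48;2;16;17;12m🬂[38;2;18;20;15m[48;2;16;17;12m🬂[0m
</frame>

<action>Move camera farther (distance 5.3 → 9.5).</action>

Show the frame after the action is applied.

<frame>
[38;2;34;49;45m[48;2;31;46;42m🬂[38;2;34;49;45m[48;2;31;46;42m🬂[38;2;34;49;45m[48;2;31;46;42m🬂[38;2;34;49;45m[48;2;31;46;42m🬂[38;2;34;49;45m[48;2;31;46;42m🬂[38;2;34;49;45m[48;2;31;46;42m🬂[38;2;34;49;45m[48;2;31;46;42m🬂[38;2;34;49;45m[48;2;31;46;42m🬂[38;2;34;49;45m[48;2;31;46;42m🬂[38;2;34;49;45m[48;2;31;46;42m🬂[38;2;34;49;45m[48;2;31;46;42m🬂[38;2;34;49;45m[48;2;31;46;42m🬂[0m
[38;2;29;42;38m[48;2;28;39;35m🬎[38;2;29;42;38m[48;2;28;39;35m🬎[38;2;29;42;38m[48;2;28;39;35m🬎[38;2;29;42;38m[48;2;28;39;35m🬎[38;2;29;42;38m[48;2;28;39;35m🬎[38;2;29;42;38m[48;2;28;39;35m🬎[38;2;29;42;38m[48;2;28;39;35m🬎[38;2;29;42;38m[48;2;28;39;35m🬎[38;2;29;42;38m[48;2;28;39;35m🬎[38;2;29;42;38m[48;2;28;39;35m🬎[38;2;29;42;38m[48;2;28;39;35m🬎[38;2;29;42;38m[48;2;28;39;35m🬎[0m
[38;2;26;36;32m[48;2;25;33;29m🬎[38;2;26;36;32m[48;2;25;33;29m🬎[38;2;26;36;32m[48;2;25;33;29m🬎[38;2;26;36;32m[48;2;25;33;29m🬎[38;2;26;36;32m[48;2;25;33;29m🬎[38;2;26;36;45m[48;2;52;70;122m🬴[38;2;67;83;127m[48;2;21;29;36m🬋[38;2;26;35;31m[48;2;18;24;43m🬬[38;2;26;36;32m[48;2;25;33;29m🬎[38;2;26;36;32m[48;2;25;33;29m🬎[38;2;26;36;32m[48;2;25;33;29m🬎[38;2;26;36;32m[48;2;25;33;29m🬎[0m
[38;2;23;31;26m[48;2;22;28;23m🬎[38;2;23;31;26m[48;2;22;28;23m🬎[38;2;23;31;26m[48;2;22;28;23m🬎[38;2;23;31;26m[48;2;22;28;23m🬎[38;2;23;31;26m[48;2;22;28;23m🬎[38;2;9;12;21m[48;2;22;28;23m🬬[38;2;9;12;21m[48;2;9;12;21m [38;2;9;12;21m[48;2;22;29;24m🬄[38;2;23;31;26m[48;2;22;28;23m🬎[38;2;23;31;26m[48;2;22;28;23m🬎[38;2;23;31;26m[48;2;22;28;23m🬎[38;2;23;31;26m[48;2;22;28;23m🬎[0m
[38;2;20;25;20m[48;2;19;22;17m🬎[38;2;20;25;20m[48;2;19;22;17m🬎[38;2;20;25;20m[48;2;19;22;17m🬎[38;2;20;25;20m[48;2;19;22;17m🬎[38;2;20;25;20m[48;2;19;22;17m🬎[38;2;20;25;20m[48;2;19;22;17m🬎[38;2;20;25;20m[48;2;19;22;17m🬎[38;2;20;25;20m[48;2;19;22;17m🬎[38;2;20;25;20m[48;2;19;22;17m🬎[38;2;20;25;20m[48;2;19;22;17m🬎[38;2;20;25;20m[48;2;19;22;17m🬎[38;2;20;25;20m[48;2;19;22;17m🬎[0m
[38;2;18;20;15m[48;2;16;17;12m🬂[38;2;18;20;15m[48;2;16;17;12m🬂[38;2;18;20;15m[48;2;16;17;12m🬂[38;2;18;20;15m[48;2;16;17;12m🬂[38;2;18;20;15m[48;2;16;17;12m🬂[38;2;18;20;15m[48;2;16;17;12m🬂[38;2;18;20;15m[48;2;16;17;12m🬂[38;2;18;20;15m[48;2;16;17;12m🬂[38;2;18;20;15m[48;2;16;17;12m🬂[38;2;18;20;15m[48;2;16;17;12m🬂[38;2;18;20;15m[48;2;16;17;12m🬂[38;2;18;20;15m[48;2;16;17;12m🬂[0m
</frame>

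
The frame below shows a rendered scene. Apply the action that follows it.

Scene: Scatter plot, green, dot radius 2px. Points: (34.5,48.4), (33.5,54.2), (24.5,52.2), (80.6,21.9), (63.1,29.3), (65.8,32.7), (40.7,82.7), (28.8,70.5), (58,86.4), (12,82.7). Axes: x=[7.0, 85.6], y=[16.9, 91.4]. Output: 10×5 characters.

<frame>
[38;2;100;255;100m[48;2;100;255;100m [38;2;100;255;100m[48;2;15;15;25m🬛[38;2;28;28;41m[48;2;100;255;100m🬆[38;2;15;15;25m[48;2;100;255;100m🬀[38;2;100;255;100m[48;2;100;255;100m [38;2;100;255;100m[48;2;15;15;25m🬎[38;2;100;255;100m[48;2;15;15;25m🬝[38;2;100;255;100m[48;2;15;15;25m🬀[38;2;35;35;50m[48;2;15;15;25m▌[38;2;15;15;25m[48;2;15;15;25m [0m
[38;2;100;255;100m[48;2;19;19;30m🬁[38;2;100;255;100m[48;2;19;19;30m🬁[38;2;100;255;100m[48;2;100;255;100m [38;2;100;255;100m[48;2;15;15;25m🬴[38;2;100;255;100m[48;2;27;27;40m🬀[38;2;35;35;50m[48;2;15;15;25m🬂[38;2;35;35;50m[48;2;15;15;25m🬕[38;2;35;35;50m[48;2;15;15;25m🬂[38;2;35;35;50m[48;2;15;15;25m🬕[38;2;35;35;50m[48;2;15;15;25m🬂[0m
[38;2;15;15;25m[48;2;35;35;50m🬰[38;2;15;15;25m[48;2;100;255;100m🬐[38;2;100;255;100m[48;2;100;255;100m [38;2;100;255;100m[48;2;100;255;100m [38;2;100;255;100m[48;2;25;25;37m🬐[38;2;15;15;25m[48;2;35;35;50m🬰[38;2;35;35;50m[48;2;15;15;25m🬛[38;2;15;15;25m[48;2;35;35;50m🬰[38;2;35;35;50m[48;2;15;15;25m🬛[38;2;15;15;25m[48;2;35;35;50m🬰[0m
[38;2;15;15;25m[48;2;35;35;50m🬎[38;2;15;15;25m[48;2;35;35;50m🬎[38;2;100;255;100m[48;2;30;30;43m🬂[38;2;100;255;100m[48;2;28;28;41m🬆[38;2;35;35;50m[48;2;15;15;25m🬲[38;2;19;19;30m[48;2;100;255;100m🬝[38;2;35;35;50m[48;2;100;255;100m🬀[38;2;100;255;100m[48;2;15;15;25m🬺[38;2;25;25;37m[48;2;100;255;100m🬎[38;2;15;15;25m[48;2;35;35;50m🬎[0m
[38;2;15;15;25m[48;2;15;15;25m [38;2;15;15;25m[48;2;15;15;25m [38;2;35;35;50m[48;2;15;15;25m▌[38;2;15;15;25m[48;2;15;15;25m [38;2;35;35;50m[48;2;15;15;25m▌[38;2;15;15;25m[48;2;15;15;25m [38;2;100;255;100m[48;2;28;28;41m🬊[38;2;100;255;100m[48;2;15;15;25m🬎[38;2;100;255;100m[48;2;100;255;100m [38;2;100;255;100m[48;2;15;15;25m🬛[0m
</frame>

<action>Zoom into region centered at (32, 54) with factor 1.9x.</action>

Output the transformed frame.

<frame>
[38;2;15;15;25m[48;2;15;15;25m [38;2;15;15;25m[48;2;15;15;25m [38;2;35;35;50m[48;2;15;15;25m▌[38;2;15;15;25m[48;2;100;255;100m🬐[38;2;100;255;100m[48;2;100;255;100m [38;2;15;15;25m[48;2;100;255;100m🬸[38;2;35;35;50m[48;2;15;15;25m▌[38;2;15;15;25m[48;2;15;15;25m [38;2;35;35;50m[48;2;15;15;25m▌[38;2;15;15;25m[48;2;15;15;25m [0m
[38;2;35;35;50m[48;2;15;15;25m🬂[38;2;35;35;50m[48;2;15;15;25m🬂[38;2;35;35;50m[48;2;15;15;25m🬕[38;2;23;23;35m[48;2;100;255;100m🬬[38;2;100;255;100m[48;2;30;30;43m🬟[38;2;100;255;100m[48;2;28;28;41m🬱[38;2;35;35;50m[48;2;15;15;25m🬕[38;2;35;35;50m[48;2;15;15;25m🬂[38;2;35;35;50m[48;2;15;15;25m🬕[38;2;35;35;50m[48;2;15;15;25m🬂[0m
[38;2;15;15;25m[48;2;35;35;50m🬰[38;2;15;15;25m[48;2;35;35;50m🬰[38;2;35;35;50m[48;2;100;255;100m🬐[38;2;100;255;100m[48;2;100;255;100m [38;2;100;255;100m[48;2;100;255;100m [38;2;100;255;100m[48;2;100;255;100m [38;2;100;255;100m[48;2;25;25;37m🬐[38;2;15;15;25m[48;2;35;35;50m🬰[38;2;35;35;50m[48;2;15;15;25m🬛[38;2;15;15;25m[48;2;35;35;50m🬰[0m
[38;2;15;15;25m[48;2;35;35;50m🬎[38;2;15;15;25m[48;2;35;35;50m🬎[38;2;35;35;50m[48;2;15;15;25m🬲[38;2;100;255;100m[48;2;23;23;35m🬀[38;2;100;255;100m[48;2;31;31;45m🬁[38;2;100;255;100m[48;2;28;28;41m🬆[38;2;35;35;50m[48;2;15;15;25m🬲[38;2;15;15;25m[48;2;35;35;50m🬎[38;2;35;35;50m[48;2;15;15;25m🬲[38;2;15;15;25m[48;2;35;35;50m🬎[0m
[38;2;15;15;25m[48;2;15;15;25m [38;2;15;15;25m[48;2;15;15;25m [38;2;35;35;50m[48;2;15;15;25m▌[38;2;15;15;25m[48;2;15;15;25m [38;2;35;35;50m[48;2;15;15;25m▌[38;2;15;15;25m[48;2;15;15;25m [38;2;35;35;50m[48;2;15;15;25m▌[38;2;15;15;25m[48;2;15;15;25m [38;2;35;35;50m[48;2;15;15;25m▌[38;2;15;15;25m[48;2;15;15;25m [0m
</frame>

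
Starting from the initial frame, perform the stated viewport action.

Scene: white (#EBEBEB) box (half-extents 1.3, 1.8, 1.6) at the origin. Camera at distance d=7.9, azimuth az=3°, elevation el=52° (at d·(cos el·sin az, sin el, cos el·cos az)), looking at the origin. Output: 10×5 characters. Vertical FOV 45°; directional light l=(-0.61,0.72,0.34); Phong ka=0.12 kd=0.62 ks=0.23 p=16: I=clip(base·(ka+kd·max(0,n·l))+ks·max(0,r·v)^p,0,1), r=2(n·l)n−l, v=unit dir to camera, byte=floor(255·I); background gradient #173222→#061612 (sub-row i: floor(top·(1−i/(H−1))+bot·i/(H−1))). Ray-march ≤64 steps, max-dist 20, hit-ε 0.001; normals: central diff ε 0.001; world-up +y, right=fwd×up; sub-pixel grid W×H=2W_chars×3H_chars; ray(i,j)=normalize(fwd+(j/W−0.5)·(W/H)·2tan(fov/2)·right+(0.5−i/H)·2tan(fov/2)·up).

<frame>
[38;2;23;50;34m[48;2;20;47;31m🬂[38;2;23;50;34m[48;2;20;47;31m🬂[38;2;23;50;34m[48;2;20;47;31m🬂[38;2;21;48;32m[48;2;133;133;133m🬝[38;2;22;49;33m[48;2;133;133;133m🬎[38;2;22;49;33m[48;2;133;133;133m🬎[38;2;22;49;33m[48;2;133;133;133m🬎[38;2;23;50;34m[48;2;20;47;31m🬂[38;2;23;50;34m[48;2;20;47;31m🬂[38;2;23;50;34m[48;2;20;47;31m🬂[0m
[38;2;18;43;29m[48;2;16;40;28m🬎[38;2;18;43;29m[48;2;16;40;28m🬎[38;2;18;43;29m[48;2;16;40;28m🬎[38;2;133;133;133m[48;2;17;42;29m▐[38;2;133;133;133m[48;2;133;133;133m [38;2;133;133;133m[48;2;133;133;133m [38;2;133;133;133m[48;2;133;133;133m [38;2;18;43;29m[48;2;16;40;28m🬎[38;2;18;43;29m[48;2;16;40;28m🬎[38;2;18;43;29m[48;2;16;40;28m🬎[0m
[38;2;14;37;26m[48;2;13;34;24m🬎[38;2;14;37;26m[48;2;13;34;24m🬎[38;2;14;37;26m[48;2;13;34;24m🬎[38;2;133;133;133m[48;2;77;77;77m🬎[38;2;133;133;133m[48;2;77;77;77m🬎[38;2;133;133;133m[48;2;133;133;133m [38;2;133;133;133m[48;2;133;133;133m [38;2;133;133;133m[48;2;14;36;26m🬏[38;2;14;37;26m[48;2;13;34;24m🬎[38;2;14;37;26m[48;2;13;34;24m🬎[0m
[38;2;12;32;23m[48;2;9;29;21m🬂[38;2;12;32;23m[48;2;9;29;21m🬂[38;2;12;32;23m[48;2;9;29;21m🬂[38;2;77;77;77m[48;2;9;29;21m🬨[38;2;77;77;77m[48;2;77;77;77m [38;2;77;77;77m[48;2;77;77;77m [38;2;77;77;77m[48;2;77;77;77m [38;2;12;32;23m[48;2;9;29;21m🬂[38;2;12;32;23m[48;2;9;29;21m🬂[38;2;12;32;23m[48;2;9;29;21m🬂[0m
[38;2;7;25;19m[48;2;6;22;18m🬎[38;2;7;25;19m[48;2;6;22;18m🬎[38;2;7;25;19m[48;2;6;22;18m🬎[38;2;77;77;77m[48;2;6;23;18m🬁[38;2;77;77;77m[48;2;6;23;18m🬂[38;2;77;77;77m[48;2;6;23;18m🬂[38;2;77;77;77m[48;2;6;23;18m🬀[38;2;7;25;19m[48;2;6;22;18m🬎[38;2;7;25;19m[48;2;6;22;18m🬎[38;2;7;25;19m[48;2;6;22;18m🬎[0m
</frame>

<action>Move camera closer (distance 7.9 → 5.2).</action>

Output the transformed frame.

<frame>
[38;2;23;50;34m[48;2;20;47;31m🬂[38;2;23;50;34m[48;2;20;47;31m🬂[38;2;133;133;133m[48;2;22;49;33m🬷[38;2;133;133;133m[48;2;133;133;133m [38;2;133;133;133m[48;2;133;133;133m [38;2;133;133;133m[48;2;133;133;133m [38;2;133;133;133m[48;2;133;133;133m [38;2;133;133;133m[48;2;133;133;133m [38;2;133;133;133m[48;2;21;48;32m🬏[38;2;23;50;34m[48;2;20;47;31m🬂[0m
[38;2;18;43;29m[48;2;16;40;28m🬎[38;2;133;133;133m[48;2;18;42;29m🬦[38;2;133;133;133m[48;2;133;133;133m [38;2;133;133;133m[48;2;133;133;133m [38;2;133;133;133m[48;2;133;133;133m [38;2;133;133;133m[48;2;133;133;133m [38;2;133;133;133m[48;2;133;133;133m [38;2;133;133;133m[48;2;133;133;133m [38;2;133;133;133m[48;2;17;42;29m▌[38;2;18;43;29m[48;2;16;40;28m🬎[0m
[38;2;14;37;26m[48;2;13;34;24m🬎[38;2;15;38;27m[48;2;133;133;133m🬀[38;2;133;133;133m[48;2;133;133;133m [38;2;133;133;133m[48;2;133;133;133m [38;2;133;133;133m[48;2;133;133;133m [38;2;133;133;133m[48;2;133;133;133m [38;2;133;133;133m[48;2;133;133;133m [38;2;133;133;133m[48;2;133;133;133m [38;2;133;133;133m[48;2;133;133;133m [38;2;14;37;26m[48;2;13;34;24m🬎[0m
[38;2;12;32;23m[48;2;9;29;21m🬂[38;2;77;77;77m[48;2;9;28;21m🬊[38;2;77;77;77m[48;2;77;77;77m [38;2;77;77;77m[48;2;77;77;77m [38;2;77;77;77m[48;2;77;77;77m [38;2;77;77;77m[48;2;77;77;77m [38;2;77;77;77m[48;2;77;77;77m [38;2;77;77;77m[48;2;77;77;77m [38;2;77;77;77m[48;2;9;28;21m🬝[38;2;12;32;23m[48;2;9;29;21m🬂[0m
[38;2;7;25;19m[48;2;6;22;18m🬎[38;2;7;25;19m[48;2;6;22;18m🬎[38;2;77;77;77m[48;2;6;22;18m🬊[38;2;77;77;77m[48;2;77;77;77m [38;2;77;77;77m[48;2;77;77;77m [38;2;77;77;77m[48;2;77;77;77m [38;2;77;77;77m[48;2;77;77;77m [38;2;77;77;77m[48;2;6;22;18m🬝[38;2;77;77;77m[48;2;6;23;18m🬀[38;2;7;25;19m[48;2;6;22;18m🬎[0m
</frame>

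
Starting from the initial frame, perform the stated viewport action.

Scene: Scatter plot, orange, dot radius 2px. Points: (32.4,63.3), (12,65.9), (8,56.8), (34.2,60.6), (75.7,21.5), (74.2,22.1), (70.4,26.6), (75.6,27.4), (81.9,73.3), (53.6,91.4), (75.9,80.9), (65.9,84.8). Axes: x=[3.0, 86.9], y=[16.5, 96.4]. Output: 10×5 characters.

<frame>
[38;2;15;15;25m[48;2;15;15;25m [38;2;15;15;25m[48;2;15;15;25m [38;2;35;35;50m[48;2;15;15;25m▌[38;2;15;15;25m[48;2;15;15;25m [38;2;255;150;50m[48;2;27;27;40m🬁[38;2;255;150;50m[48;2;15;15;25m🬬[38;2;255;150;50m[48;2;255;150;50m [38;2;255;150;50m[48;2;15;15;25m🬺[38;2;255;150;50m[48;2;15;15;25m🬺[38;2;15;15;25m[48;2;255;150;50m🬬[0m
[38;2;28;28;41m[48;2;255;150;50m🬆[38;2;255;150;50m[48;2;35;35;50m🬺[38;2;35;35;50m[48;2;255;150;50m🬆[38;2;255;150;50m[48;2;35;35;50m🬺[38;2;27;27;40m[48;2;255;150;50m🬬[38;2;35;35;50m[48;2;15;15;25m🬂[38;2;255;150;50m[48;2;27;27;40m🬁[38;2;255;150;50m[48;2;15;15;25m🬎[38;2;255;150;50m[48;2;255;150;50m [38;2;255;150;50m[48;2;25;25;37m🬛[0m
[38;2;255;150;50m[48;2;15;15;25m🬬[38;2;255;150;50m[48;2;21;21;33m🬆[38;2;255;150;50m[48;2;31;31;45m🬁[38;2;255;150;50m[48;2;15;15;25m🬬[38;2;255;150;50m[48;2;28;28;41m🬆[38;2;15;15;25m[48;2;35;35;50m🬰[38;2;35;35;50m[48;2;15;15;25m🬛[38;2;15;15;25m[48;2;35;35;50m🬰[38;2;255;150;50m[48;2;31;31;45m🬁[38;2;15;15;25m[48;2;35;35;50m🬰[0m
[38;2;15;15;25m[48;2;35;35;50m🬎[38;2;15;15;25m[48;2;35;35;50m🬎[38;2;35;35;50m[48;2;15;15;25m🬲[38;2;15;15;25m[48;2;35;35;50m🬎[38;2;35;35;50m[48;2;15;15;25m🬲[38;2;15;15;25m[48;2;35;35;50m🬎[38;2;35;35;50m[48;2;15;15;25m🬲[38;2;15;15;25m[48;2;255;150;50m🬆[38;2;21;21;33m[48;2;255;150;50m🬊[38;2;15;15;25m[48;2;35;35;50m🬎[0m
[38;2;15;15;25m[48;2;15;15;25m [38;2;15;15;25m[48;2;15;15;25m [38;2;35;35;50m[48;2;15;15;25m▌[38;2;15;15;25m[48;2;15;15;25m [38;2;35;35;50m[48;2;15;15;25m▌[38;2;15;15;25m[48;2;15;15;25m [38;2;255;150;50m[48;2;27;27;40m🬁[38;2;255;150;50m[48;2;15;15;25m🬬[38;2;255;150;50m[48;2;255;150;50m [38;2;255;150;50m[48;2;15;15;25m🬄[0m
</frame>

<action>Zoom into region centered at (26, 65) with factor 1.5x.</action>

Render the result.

<frame>
[38;2;15;15;25m[48;2;15;15;25m [38;2;15;15;25m[48;2;15;15;25m [38;2;35;35;50m[48;2;15;15;25m▌[38;2;15;15;25m[48;2;15;15;25m [38;2;35;35;50m[48;2;15;15;25m▌[38;2;15;15;25m[48;2;15;15;25m [38;2;35;35;50m[48;2;15;15;25m▌[38;2;15;15;25m[48;2;15;15;25m [38;2;255;150;50m[48;2;28;28;41m🬊[38;2;255;150;50m[48;2;15;15;25m🬝[0m
[38;2;35;35;50m[48;2;15;15;25m🬂[38;2;23;23;35m[48;2;255;150;50m🬝[38;2;255;150;50m[48;2;28;28;41m🬱[38;2;35;35;50m[48;2;15;15;25m🬂[38;2;35;35;50m[48;2;15;15;25m🬕[38;2;23;23;35m[48;2;255;150;50m🬝[38;2;35;35;50m[48;2;15;15;25m🬕[38;2;35;35;50m[48;2;15;15;25m🬂[38;2;35;35;50m[48;2;15;15;25m🬕[38;2;35;35;50m[48;2;15;15;25m🬂[0m
[38;2;15;15;25m[48;2;35;35;50m🬰[38;2;255;150;50m[48;2;35;35;50m🬸[38;2;255;150;50m[48;2;15;15;25m🬝[38;2;255;150;50m[48;2;23;23;35m🬀[38;2;27;27;40m[48;2;255;150;50m🬴[38;2;255;150;50m[48;2;255;150;50m [38;2;255;150;50m[48;2;15;15;25m🬺[38;2;23;23;35m[48;2;255;150;50m🬬[38;2;35;35;50m[48;2;15;15;25m🬛[38;2;15;15;25m[48;2;35;35;50m🬰[0m
[38;2;23;23;35m[48;2;255;150;50m🬺[38;2;255;150;50m[48;2;35;35;50m🬬[38;2;255;150;50m[48;2;28;28;41m🬆[38;2;15;15;25m[48;2;35;35;50m🬎[38;2;35;35;50m[48;2;15;15;25m🬲[38;2;23;23;35m[48;2;255;150;50m🬺[38;2;255;150;50m[48;2;28;28;41m🬆[38;2;15;15;25m[48;2;35;35;50m🬎[38;2;35;35;50m[48;2;15;15;25m🬲[38;2;15;15;25m[48;2;35;35;50m🬎[0m
[38;2;15;15;25m[48;2;15;15;25m [38;2;15;15;25m[48;2;15;15;25m [38;2;35;35;50m[48;2;15;15;25m▌[38;2;15;15;25m[48;2;15;15;25m [38;2;35;35;50m[48;2;15;15;25m▌[38;2;15;15;25m[48;2;15;15;25m [38;2;35;35;50m[48;2;15;15;25m▌[38;2;15;15;25m[48;2;15;15;25m [38;2;35;35;50m[48;2;15;15;25m▌[38;2;15;15;25m[48;2;15;15;25m [0m
</frame>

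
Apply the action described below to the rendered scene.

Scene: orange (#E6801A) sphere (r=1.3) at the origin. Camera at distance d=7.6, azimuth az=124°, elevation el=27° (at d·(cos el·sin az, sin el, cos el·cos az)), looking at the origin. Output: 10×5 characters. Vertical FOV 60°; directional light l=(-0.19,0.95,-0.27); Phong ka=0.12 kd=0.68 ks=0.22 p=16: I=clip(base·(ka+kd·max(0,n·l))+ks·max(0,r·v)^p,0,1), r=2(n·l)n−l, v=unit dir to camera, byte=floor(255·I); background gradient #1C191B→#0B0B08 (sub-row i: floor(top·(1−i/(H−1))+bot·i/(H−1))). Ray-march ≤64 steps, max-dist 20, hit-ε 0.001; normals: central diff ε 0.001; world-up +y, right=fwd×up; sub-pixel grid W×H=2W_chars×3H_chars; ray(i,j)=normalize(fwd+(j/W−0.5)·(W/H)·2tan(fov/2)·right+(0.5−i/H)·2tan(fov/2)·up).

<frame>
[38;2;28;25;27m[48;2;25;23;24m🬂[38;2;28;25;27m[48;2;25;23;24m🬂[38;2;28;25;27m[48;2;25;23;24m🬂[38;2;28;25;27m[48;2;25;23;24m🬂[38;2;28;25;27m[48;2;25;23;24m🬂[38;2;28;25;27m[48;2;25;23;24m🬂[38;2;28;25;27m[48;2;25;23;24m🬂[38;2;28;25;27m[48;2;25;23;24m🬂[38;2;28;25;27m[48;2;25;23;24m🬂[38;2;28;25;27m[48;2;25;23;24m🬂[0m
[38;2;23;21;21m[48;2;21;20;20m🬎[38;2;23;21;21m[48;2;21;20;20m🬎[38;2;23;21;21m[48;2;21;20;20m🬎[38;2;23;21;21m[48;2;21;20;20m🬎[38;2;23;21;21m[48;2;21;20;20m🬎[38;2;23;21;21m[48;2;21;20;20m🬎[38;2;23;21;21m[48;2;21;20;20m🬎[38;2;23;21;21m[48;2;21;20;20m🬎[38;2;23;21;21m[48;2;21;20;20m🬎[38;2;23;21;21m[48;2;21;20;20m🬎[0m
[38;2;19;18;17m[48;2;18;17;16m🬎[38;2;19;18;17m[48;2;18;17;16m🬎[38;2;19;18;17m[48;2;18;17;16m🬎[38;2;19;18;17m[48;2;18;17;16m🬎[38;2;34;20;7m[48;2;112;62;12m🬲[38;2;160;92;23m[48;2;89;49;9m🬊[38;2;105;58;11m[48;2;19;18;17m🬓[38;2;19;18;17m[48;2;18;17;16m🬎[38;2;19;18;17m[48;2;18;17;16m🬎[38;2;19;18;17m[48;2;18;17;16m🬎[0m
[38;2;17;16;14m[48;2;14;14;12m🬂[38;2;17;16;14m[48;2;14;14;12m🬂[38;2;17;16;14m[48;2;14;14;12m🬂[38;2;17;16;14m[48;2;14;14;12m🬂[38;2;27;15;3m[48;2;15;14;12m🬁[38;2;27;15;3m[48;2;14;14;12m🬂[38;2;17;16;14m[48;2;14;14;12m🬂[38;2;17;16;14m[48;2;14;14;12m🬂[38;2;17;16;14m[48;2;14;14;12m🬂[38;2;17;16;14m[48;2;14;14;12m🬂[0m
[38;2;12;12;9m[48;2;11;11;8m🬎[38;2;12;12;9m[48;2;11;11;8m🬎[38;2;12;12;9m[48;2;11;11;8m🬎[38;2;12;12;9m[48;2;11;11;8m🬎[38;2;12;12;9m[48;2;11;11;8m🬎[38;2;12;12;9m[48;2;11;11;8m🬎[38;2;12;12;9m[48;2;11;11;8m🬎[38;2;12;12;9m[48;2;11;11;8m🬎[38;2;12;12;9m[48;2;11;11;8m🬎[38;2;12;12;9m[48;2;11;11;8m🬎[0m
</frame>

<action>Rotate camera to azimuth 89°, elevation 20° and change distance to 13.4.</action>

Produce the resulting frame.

<frame>
[38;2;28;25;27m[48;2;25;23;24m🬂[38;2;28;25;27m[48;2;25;23;24m🬂[38;2;28;25;27m[48;2;25;23;24m🬂[38;2;28;25;27m[48;2;25;23;24m🬂[38;2;28;25;27m[48;2;25;23;24m🬂[38;2;28;25;27m[48;2;25;23;24m🬂[38;2;28;25;27m[48;2;25;23;24m🬂[38;2;28;25;27m[48;2;25;23;24m🬂[38;2;28;25;27m[48;2;25;23;24m🬂[38;2;28;25;27m[48;2;25;23;24m🬂[0m
[38;2;23;21;21m[48;2;21;20;20m🬎[38;2;23;21;21m[48;2;21;20;20m🬎[38;2;23;21;21m[48;2;21;20;20m🬎[38;2;23;21;21m[48;2;21;20;20m🬎[38;2;23;21;21m[48;2;21;20;20m🬎[38;2;23;21;21m[48;2;21;20;20m🬎[38;2;23;21;21m[48;2;21;20;20m🬎[38;2;23;21;21m[48;2;21;20;20m🬎[38;2;23;21;21m[48;2;21;20;20m🬎[38;2;23;21;21m[48;2;21;20;20m🬎[0m
[38;2;19;18;17m[48;2;18;17;16m🬎[38;2;19;18;17m[48;2;18;17;16m🬎[38;2;19;18;17m[48;2;18;17;16m🬎[38;2;19;18;17m[48;2;18;17;16m🬎[38;2;64;35;7m[48;2;20;17;14m🬇[38;2;23;17;10m[48;2;115;63;13m🬰[38;2;19;18;17m[48;2;18;17;16m🬎[38;2;19;18;17m[48;2;18;17;16m🬎[38;2;19;18;17m[48;2;18;17;16m🬎[38;2;19;18;17m[48;2;18;17;16m🬎[0m
[38;2;17;16;14m[48;2;14;14;12m🬂[38;2;17;16;14m[48;2;14;14;12m🬂[38;2;17;16;14m[48;2;14;14;12m🬂[38;2;17;16;14m[48;2;14;14;12m🬂[38;2;17;16;14m[48;2;14;14;12m🬂[38;2;17;16;14m[48;2;14;14;12m🬂[38;2;17;16;14m[48;2;14;14;12m🬂[38;2;17;16;14m[48;2;14;14;12m🬂[38;2;17;16;14m[48;2;14;14;12m🬂[38;2;17;16;14m[48;2;14;14;12m🬂[0m
[38;2;12;12;9m[48;2;11;11;8m🬎[38;2;12;12;9m[48;2;11;11;8m🬎[38;2;12;12;9m[48;2;11;11;8m🬎[38;2;12;12;9m[48;2;11;11;8m🬎[38;2;12;12;9m[48;2;11;11;8m🬎[38;2;12;12;9m[48;2;11;11;8m🬎[38;2;12;12;9m[48;2;11;11;8m🬎[38;2;12;12;9m[48;2;11;11;8m🬎[38;2;12;12;9m[48;2;11;11;8m🬎[38;2;12;12;9m[48;2;11;11;8m🬎[0m
</frame>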